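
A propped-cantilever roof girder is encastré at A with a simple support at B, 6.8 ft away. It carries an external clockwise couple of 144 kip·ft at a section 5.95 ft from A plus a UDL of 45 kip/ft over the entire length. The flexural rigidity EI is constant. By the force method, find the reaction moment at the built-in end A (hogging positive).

Take the reaction at B as the redundant and release it; the primary structure is a cantilever fixed at A.
Primary-structure tip deflection at B by superposition:
  clockwise couple 144 at a = 5.95: M₀a(2L − a)/(2EI) = 3277/EI
  UDL 45: wL⁴/(8EI) = 12027/EI
  δ_0 = 15304/EI
Tip deflection under a unit load at B: L³/(3EI) = 104.8/EI.
The prop prevents deflection at B: R_B = δ_0/δ_{BB} = 15304/104.8 = 146 kip.
Moment equilibrium about A: M_A = Σ(load moments about A) − R_B·L = 1184 − 146×6.8 = 191.5 kip·ft.

M_A = 191.5 kip·ft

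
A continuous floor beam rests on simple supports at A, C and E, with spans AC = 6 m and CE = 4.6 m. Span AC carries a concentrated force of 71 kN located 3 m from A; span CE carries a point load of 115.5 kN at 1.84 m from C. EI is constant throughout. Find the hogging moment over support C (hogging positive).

Take M_C as the redundant. Released structure: two simple spans AC and CE with a hinge at C.
Rotations at C on the released spans (each span's end-slope, ×1/EI):
  span AC: point load 71 at a = 3: Pab(L + a)/(6LEI) = 159.8/EI
  span CE: point load 115.5 at a = 1.84: Pab(L + b)/(6LEI) = 156.4/EI
  relative rotation θ_0 = (159.8 + 156.4)/EI = 316.2/EI
A unit hogging moment at C produces rotation L₁/(3EI) + L₂/(3EI) = 3.533/EI.
Compatibility: M_C·(L₁+L₂)/(3EI) = θ_0, giving M_C = 89.48 kN·m (hogging).

M_C = 89.48 kN·m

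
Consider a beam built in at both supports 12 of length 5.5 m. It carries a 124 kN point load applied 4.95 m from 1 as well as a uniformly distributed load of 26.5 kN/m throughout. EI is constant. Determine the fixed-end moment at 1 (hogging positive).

Release both end moments; the primary structure is a simply-supported span 12 with redundants M_1 and M_2.
Simple-span end rotations at 1 and 2 under the given loads:
  at 1: point load 124 at a = 4.95: Pab(L + b)/(6LEI) = 61.89/EI
  at 2: point load 124 at a = 4.95: Pab(L + a)/(6LEI) = 106.9/EI
  at 1: UDL 26.5: wL³/(24EI) = 183.7/EI
  at 2: UDL 26.5: wL³/(24EI) = 183.7/EI
  θ_10 = 245.6/EI,  θ_20 = 290.6/EI
Flexibility coefficients: a unit moment at one end gives L/(3EI) there and L/(6EI) at the far end, so f₁₁ = f₂₂ = 1.833/EI and f₁₂ = f₂₁ = 0.9167/EI.
Compatibility — zero rotation at each built-in end:
  1.833 M_1 + 0.9167 M_2 = 245.6
  0.9167 M_1 + 1.833 M_2 = 290.6
Solving the pair gives M_1 = 72.94 kN·m and M_2 = 122 kN·m (hogging).

M_1 = 72.94 kN·m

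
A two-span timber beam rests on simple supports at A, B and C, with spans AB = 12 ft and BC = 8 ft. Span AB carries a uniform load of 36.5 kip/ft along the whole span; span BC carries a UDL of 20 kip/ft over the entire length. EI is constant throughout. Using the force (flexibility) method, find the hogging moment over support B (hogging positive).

Release continuity at B by inserting a hinge; the redundant is the internal moment M_B. The primary structure is two simply-supported spans AB and BC.
Discontinuity in slope at B on the released structure — sum the simple-span end rotations:
  span AB: UDL 36.5: wL³/(24EI) = 2628/EI
  span BC: UDL 20: wL³/(24EI) = 426.7/EI
  relative rotation θ_0 = (2628 + 426.7)/EI = 3055/EI
A unit hogging moment at B produces rotation L₁/(3EI) + L₂/(3EI) = 6.667/EI.
Slope continuity at B: θ_0 = M_B·6.667/EI, so M_B = 3055/6.667 = 458.2 kip·ft (hogging).

M_B = 458.2 kip·ft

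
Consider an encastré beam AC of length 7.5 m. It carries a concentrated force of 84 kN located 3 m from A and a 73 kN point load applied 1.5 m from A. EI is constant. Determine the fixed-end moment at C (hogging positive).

Release both end moments; the primary structure is a simply-supported span AC with redundants M_A and M_C.
On the primary (simply-supported) span, the end slopes from the loading are:
  at A: point load 84 at a = 3: Pab(L + b)/(6LEI) = 302.4/EI
  at C: point load 84 at a = 3: Pab(L + a)/(6LEI) = 264.6/EI
  at A: point load 73 at a = 1.5: Pab(L + b)/(6LEI) = 197.1/EI
  at C: point load 73 at a = 1.5: Pab(L + a)/(6LEI) = 131.4/EI
  θ_A0 = 499.5/EI,  θ_C0 = 396/EI
Flexibility coefficients: a unit moment at one end gives L/(3EI) there and L/(6EI) at the far end, so f₁₁ = f₂₂ = 2.5/EI and f₁₂ = f₂₁ = 1.25/EI.
Compatibility — zero rotation at each built-in end:
  2.5 M_A + 1.25 M_C = 499.5
  1.25 M_A + 2.5 M_C = 396
Solving the pair gives M_A = 160.8 kN·m and M_C = 78 kN·m (hogging).

M_C = 78 kN·m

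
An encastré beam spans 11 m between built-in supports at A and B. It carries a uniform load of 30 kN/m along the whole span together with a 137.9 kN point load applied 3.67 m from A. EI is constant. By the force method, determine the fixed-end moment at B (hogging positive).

Take the two fixed-end moments M_A, M_B as redundants; the released structure is the simple span AB.
Simple-span end rotations at A and B under the given loads:
  at A: UDL 30: wL³/(24EI) = 1664/EI
  at B: UDL 30: wL³/(24EI) = 1664/EI
  at A: point load 137.9 at a = 3.67: Pab(L + b)/(6LEI) = 1030/EI
  at B: point load 137.9 at a = 3.67: Pab(L + a)/(6LEI) = 824.6/EI
  θ_A0 = 2694/EI,  θ_B0 = 2488/EI
Flexibility coefficients: a unit moment at one end gives L/(3EI) there and L/(6EI) at the far end, so f₁₁ = f₂₂ = 3.667/EI and f₁₂ = f₂₁ = 1.833/EI.
Compatibility — zero rotation at each built-in end:
  3.667 M_A + 1.833 M_B = 2694
  1.833 M_A + 3.667 M_B = 2488
Solving the pair gives M_A = 527.2 kN·m and M_B = 415 kN·m (hogging).

M_B = 415 kN·m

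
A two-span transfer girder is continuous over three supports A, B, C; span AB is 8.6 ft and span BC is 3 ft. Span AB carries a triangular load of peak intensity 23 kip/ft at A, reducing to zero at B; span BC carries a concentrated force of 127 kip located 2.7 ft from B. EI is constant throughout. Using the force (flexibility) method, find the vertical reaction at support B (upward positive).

R_B = 80.94 kip

Take M_B as the redundant. Released structure: two simple spans AB and BC with a hinge at B.
Rotations at B on the released spans (each span's end-slope, ×1/EI):
  span AB: triangular load, peak 23: 7w₀L³/(360EI) = 284.5/EI
  span BC: point load 127 at a = 2.7: Pab(L + b)/(6LEI) = 18.86/EI
  relative rotation θ_0 = (284.5 + 18.86)/EI = 303.3/EI
A unit hogging moment at B produces rotation L₁/(3EI) + L₂/(3EI) = 3.867/EI.
Slope continuity at B: θ_0 = M_B·3.867/EI, so M_B = 303.3/3.867 = 78.44 kip·ft (hogging).
Span AB, ΣM about A with M_B applied at B: R_B^{AB}·8.6 = 283.5 + 78.44, so R_B^{AB} = 42.09 kip and R_A = 98.9 − 42.09 = 56.81 kip.
Span BC, ΣM about C: R_B^{BC}·3 = 38.1 + 78.44, so R_B^{BC} = 38.85 kip and R_C = 127 − 38.85 = 88.15 kip.
R_B = 42.09 + 38.85 = 80.94 kip.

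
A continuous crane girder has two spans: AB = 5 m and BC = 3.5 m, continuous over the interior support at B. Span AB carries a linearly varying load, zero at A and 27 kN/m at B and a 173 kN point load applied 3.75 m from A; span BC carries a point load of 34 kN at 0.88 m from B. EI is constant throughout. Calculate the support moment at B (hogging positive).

Insert a hinge at B; M_B is the redundant, and each span becomes simply supported.
Rotations at B on the released spans (each span's end-slope, ×1/EI):
  span AB: triangular load, peak 27: w₀L³/(45EI) = 75/EI
  span AB: point load 173 at a = 3.75: Pab(L + a)/(6LEI) = 236.5/EI
  span BC: point load 34 at a = 0.88: Pab(L + b)/(6LEI) = 22.85/EI
  relative rotation θ_0 = (311.5 + 22.85)/EI = 334.4/EI
A unit hogging moment at B produces rotation L₁/(3EI) + L₂/(3EI) = 2.833/EI.
Slope continuity at B: θ_0 = M_B·2.833/EI, so M_B = 334.4/2.833 = 118 kN·m (hogging).

M_B = 118 kN·m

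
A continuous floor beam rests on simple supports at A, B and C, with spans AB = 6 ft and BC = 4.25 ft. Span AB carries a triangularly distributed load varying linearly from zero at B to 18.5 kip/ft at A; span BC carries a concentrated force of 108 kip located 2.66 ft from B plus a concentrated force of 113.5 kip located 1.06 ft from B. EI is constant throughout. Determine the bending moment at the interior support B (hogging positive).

M_B = 86.13 kip·ft

Take M_B as the redundant. Released structure: two simple spans AB and BC with a hinge at B.
Rotations at B on the released spans (each span's end-slope, ×1/EI):
  span AB: triangular load, peak 18.5: 7w₀L³/(360EI) = 77.7/EI
  span BC: point load 108 at a = 2.66: Pab(L + b)/(6LEI) = 104.6/EI
  span BC: point load 113.5 at a = 1.06: Pab(L + b)/(6LEI) = 112/EI
  relative rotation θ_0 = (77.7 + 216.6)/EI = 294.3/EI
A unit hogging moment at B produces rotation L₁/(3EI) + L₂/(3EI) = 3.417/EI.
Compatibility: M_B·(L₁+L₂)/(3EI) = θ_0, giving M_B = 86.13 kip·ft (hogging).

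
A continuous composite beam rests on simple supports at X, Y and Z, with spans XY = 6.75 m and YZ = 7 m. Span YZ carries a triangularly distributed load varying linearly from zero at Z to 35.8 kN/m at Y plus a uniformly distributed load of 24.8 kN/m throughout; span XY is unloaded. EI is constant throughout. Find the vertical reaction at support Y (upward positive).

Take M_Y as the redundant. Released structure: two simple spans XY and YZ with a hinge at Y.
Discontinuity in slope at Y on the released structure — sum the simple-span end rotations:
  span YZ: triangular load, peak 35.8: w₀L³/(45EI) = 272.9/EI
  span YZ: UDL 24.8: wL³/(24EI) = 354.4/EI
  relative rotation θ_0 = (0 + 627.3)/EI = 627.3/EI
A unit hogging moment at Y produces rotation L₁/(3EI) + L₂/(3EI) = 4.583/EI.
Slope continuity at Y: θ_0 = M_Y·4.583/EI, so M_Y = 627.3/4.583 = 136.9 kN·m (hogging).
Span XY, ΣM about X with M_Y applied at Y: R_Y^{XY}·6.75 = 0 + 136.9, so R_Y^{XY} = 20.28 kN and R_X = 0 − 20.28 = -20.28 kN.
Span YZ, ΣM about Z: R_Y^{YZ}·7 = 1192 + 136.9, so R_Y^{YZ} = 189.9 kN and R_Z = 298.9 − 189.9 = 109 kN.
R_Y = 20.28 + 189.9 = 210.2 kN.

R_Y = 210.2 kN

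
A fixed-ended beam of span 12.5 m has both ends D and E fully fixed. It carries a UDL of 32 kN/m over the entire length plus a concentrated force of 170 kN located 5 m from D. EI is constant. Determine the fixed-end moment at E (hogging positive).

M_E = 620.7 kN·m

Release both end moments; the primary structure is a simply-supported span DE with redundants M_D and M_E.
On the primary (simply-supported) span, the end slopes from the loading are:
  at D: UDL 32: wL³/(24EI) = 2604/EI
  at E: UDL 32: wL³/(24EI) = 2604/EI
  at D: point load 170 at a = 5: Pab(L + b)/(6LEI) = 1700/EI
  at E: point load 170 at a = 5: Pab(L + a)/(6LEI) = 1488/EI
  θ_D0 = 4304/EI,  θ_E0 = 4092/EI
Flexibility coefficients: a unit moment at one end gives L/(3EI) there and L/(6EI) at the far end, so f₁₁ = f₂₂ = 4.167/EI and f₁₂ = f₂₁ = 2.083/EI.
Compatibility — zero rotation at each built-in end:
  4.167 M_D + 2.083 M_E = 4304
  2.083 M_D + 4.167 M_E = 4092
Solving the pair gives M_D = 722.7 kN·m and M_E = 620.7 kN·m (hogging).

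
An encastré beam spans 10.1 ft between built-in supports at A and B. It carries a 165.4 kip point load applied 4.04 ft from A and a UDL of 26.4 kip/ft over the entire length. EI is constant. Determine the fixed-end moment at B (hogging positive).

M_B = 384.8 kip·ft

Take the two fixed-end moments M_A, M_B as redundants; the released structure is the simple span AB.
End rotations of the released simple span under the applied load (×1/EI):
  at A: point load 165.4 at a = 4.04: Pab(L + b)/(6LEI) = 1080/EI
  at B: point load 165.4 at a = 4.04: Pab(L + a)/(6LEI) = 944.9/EI
  at A: UDL 26.4: wL³/(24EI) = 1133/EI
  at B: UDL 26.4: wL³/(24EI) = 1133/EI
  θ_A0 = 2213/EI,  θ_B0 = 2078/EI
Flexibility coefficients: a unit moment at one end gives L/(3EI) there and L/(6EI) at the far end, so f₁₁ = f₂₂ = 3.367/EI and f₁₂ = f₂₁ = 1.683/EI.
Compatibility — zero rotation at each built-in end:
  3.367 M_A + 1.683 M_B = 2213
  1.683 M_A + 3.367 M_B = 2078
Solving the pair gives M_A = 465 kip·ft and M_B = 384.8 kip·ft (hogging).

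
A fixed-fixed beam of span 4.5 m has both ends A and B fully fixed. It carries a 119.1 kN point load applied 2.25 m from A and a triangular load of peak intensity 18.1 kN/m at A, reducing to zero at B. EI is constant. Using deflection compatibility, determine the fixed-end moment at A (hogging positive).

M_A = 85.32 kN·m

Take the two fixed-end moments M_A, M_B as redundants; the released structure is the simple span AB.
Simple-span end rotations at A and B under the given loads:
  at A: point load 119.1 at a = 2.25: Pab(L + b)/(6LEI) = 150.7/EI
  at B: point load 119.1 at a = 2.25: Pab(L + a)/(6LEI) = 150.7/EI
  at A: triangular load, peak 18.1: w₀L³/(45EI) = 36.65/EI
  at B: triangular load, peak 18.1: 7w₀L³/(360EI) = 32.07/EI
  θ_A0 = 187.4/EI,  θ_B0 = 182.8/EI
Flexibility coefficients: a unit moment at one end gives L/(3EI) there and L/(6EI) at the far end, so f₁₁ = f₂₂ = 1.5/EI and f₁₂ = f₂₁ = 0.75/EI.
Compatibility — zero rotation at each built-in end:
  1.5 M_A + 0.75 M_B = 187.4
  0.75 M_A + 1.5 M_B = 182.8
Solving the pair gives M_A = 85.32 kN·m and M_B = 79.21 kN·m (hogging).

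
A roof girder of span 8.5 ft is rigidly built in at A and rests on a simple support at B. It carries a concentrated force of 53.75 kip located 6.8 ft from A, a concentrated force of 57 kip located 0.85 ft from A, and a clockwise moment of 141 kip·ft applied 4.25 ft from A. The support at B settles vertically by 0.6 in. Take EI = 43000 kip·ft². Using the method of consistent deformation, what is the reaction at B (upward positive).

R_B = 46.83 kip

Take the reaction at B as the redundant and release it; the primary structure is a cantilever fixed at A.
Downward deflection at the released point B due to the loads:
  point load 53.75 at a = 6.8: Pa²(3L − a)/(6EI) = 7746/EI
  point load 57 at a = 0.85: Pa²(3L − a)/(6EI) = 169.2/EI
  clockwise couple 141 at a = 4.25: M₀a(2L − a)/(2EI) = 3820/EI
  δ_0 = 11736/EI
Flexibility coefficient — unit upward force at B: δ_{BB} = L³/(3EI) = 204.7/EI.
With EI = 43000 kip·ft²: δ_0 = 0.27292 ft and δ_{BB} = 0.004761 ft/kip.
Compatibility — the beam at B must follow the support down by 0.05 ft: δ_0 − R_B·δ_{BB} = 0.05, so R_B = (0.27292 − 0.05)/0.004761 = 46.83 kip.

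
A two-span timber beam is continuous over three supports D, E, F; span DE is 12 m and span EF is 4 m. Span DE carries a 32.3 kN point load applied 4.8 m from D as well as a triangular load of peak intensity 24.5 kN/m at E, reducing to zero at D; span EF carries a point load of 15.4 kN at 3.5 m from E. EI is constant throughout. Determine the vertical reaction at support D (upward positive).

R_D = 49.53 kN

Release continuity at E by inserting a hinge; the redundant is the internal moment M_E. The primary structure is two simply-supported spans DE and EF.
Rotations at E on the released spans (each span's end-slope, ×1/EI):
  span DE: point load 32.3 at a = 4.8: Pab(L + a)/(6LEI) = 260.5/EI
  span DE: triangular load, peak 24.5: w₀L³/(45EI) = 940.8/EI
  span EF: point load 15.4 at a = 3.5: Pab(L + b)/(6LEI) = 5.053/EI
  relative rotation θ_0 = (1201 + 5.053)/EI = 1206/EI
A unit hogging moment at E produces rotation L₁/(3EI) + L₂/(3EI) = 5.333/EI.
Slope continuity at E: θ_0 = M_E·5.333/EI, so M_E = 1206/5.333 = 226.2 kN·m (hogging).
Span DE, ΣM about D with M_E applied at E: R_E^{DE}·12 = 1331 + 226.2, so R_E^{DE} = 129.8 kN and R_D = 179.3 − 129.8 = 49.53 kN.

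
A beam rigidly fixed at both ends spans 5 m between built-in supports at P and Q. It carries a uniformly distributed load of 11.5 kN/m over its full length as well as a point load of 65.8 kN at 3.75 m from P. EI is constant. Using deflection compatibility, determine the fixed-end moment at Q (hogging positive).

M_Q = 70.22 kN·m

Take the two fixed-end moments M_P, M_Q as redundants; the released structure is the simple span PQ.
End rotations of the released simple span under the applied load (×1/EI):
  at P: UDL 11.5: wL³/(24EI) = 59.9/EI
  at Q: UDL 11.5: wL³/(24EI) = 59.9/EI
  at P: point load 65.8 at a = 3.75: Pab(L + b)/(6LEI) = 64.26/EI
  at Q: point load 65.8 at a = 3.75: Pab(L + a)/(6LEI) = 89.96/EI
  θ_P0 = 124.2/EI,  θ_Q0 = 149.9/EI
Flexibility coefficients: a unit moment at one end gives L/(3EI) there and L/(6EI) at the far end, so f₁₁ = f₂₂ = 1.667/EI and f₁₂ = f₂₁ = 0.8333/EI.
Compatibility — zero rotation at each built-in end:
  1.667 M_P + 0.8333 M_Q = 124.2
  0.8333 M_P + 1.667 M_Q = 149.9
Solving the pair gives M_P = 39.38 kN·m and M_Q = 70.22 kN·m (hogging).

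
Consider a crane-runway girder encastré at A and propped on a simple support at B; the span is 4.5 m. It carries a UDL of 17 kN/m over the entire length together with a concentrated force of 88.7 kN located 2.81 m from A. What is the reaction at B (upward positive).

R_B = 69.77 kN

Remove the prop at B; the released (primary) structure is a cantilever built in at A.
Primary-structure tip deflection at B by superposition:
  UDL 17: wL⁴/(8EI) = 871.4/EI
  point load 88.7 at a = 2.81: Pa²(3L − a)/(6EI) = 1248/EI
  δ_0 = 2119/EI
Flexibility coefficient — unit upward force at B: δ_{BB} = L³/(3EI) = 30.38/EI.
The prop prevents deflection at B: R_B = δ_0/δ_{BB} = 2119/30.38 = 69.77 kN.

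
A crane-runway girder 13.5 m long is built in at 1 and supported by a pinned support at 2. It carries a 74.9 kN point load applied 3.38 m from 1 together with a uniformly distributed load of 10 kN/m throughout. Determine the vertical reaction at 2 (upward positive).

R_2 = 57.08 kN

Choose R_2 as the redundant. The primary structure is the cantilever fixed at 1.
Free-end deflection of the primary structure under the applied loading (downward +):
  point load 74.9 at a = 3.38: Pa²(3L − a)/(6EI) = 5294/EI
  UDL 10: wL⁴/(8EI) = 41519/EI
  δ_0 = 46813/EI
Flexibility coefficient — unit upward force at 2: δ_{22} = L³/(3EI) = 820.1/EI.
Compatibility at 2: δ_0 − R_2·δ_{22} = 0, so R_2 = 46813/820.1 = 57.08 kN.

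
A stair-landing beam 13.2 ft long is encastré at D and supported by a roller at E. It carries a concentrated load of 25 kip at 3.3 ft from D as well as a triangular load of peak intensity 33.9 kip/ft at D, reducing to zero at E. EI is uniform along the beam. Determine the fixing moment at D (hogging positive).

M_D = 447.9 kip·ft

Remove the prop at E; the released (primary) structure is a cantilever built in at D.
Free-end deflection of the primary structure under the applied loading (downward +):
  point load 25 at a = 3.3: Pa²(3L − a)/(6EI) = 1647/EI
  triangular load, peak 33.9 at the fixed end: w₀L⁴/(30EI) = 34306/EI
  δ_0 = 35953/EI
Flexibility coefficient — unit upward force at E: δ_{EE} = L³/(3EI) = 766.7/EI.
Compatibility at E: δ_0 − R_E·δ_{EE} = 0, so R_E = 35953/766.7 = 46.9 kip.
Moment equilibrium about D: M_D = Σ(load moments about D) − R_E·L = 1067 − 46.9×13.2 = 447.9 kip·ft.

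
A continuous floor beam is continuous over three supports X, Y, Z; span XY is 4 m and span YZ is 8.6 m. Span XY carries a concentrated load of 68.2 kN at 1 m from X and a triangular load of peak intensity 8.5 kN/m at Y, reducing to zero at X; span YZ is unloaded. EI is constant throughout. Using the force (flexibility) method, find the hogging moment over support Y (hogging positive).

Release continuity at Y by inserting a hinge; the redundant is the internal moment M_Y. The primary structure is two simply-supported spans XY and YZ.
Rotations at Y on the released spans (each span's end-slope, ×1/EI):
  span XY: point load 68.2 at a = 1: Pab(L + a)/(6LEI) = 42.62/EI
  span XY: triangular load, peak 8.5: w₀L³/(45EI) = 12.09/EI
  relative rotation θ_0 = (54.71 + 0)/EI = 54.71/EI
A unit hogging moment at Y produces rotation L₁/(3EI) + L₂/(3EI) = 4.2/EI.
Compatibility: M_Y·(L₁+L₂)/(3EI) = θ_0, giving M_Y = 13.03 kN·m (hogging).

M_Y = 13.03 kN·m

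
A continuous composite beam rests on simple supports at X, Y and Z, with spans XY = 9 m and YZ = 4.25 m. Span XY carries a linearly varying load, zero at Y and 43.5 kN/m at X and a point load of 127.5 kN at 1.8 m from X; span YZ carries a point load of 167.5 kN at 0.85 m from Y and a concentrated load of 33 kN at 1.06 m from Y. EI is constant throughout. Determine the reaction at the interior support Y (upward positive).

R_Y = 337.7 kN

Insert a hinge at Y; M_Y is the redundant, and each span becomes simply supported.
Rotations at Y on the released spans (each span's end-slope, ×1/EI):
  span XY: triangular load, peak 43.5: 7w₀L³/(360EI) = 616.6/EI
  span XY: point load 127.5 at a = 1.8: Pab(L + a)/(6LEI) = 330.5/EI
  span YZ: point load 167.5 at a = 0.85: Pab(L + b)/(6LEI) = 145.2/EI
  span YZ: point load 33 at a = 1.06: Pab(L + b)/(6LEI) = 32.56/EI
  relative rotation θ_0 = (947.1 + 177.8)/EI = 1125/EI
A unit hogging moment at Y produces rotation L₁/(3EI) + L₂/(3EI) = 4.417/EI.
Slope continuity at Y: θ_0 = M_Y·4.417/EI, so M_Y = 1125/4.417 = 254.7 kN·m (hogging).
Span XY, ΣM about X with M_Y applied at Y: R_Y^{XY}·9 = 816.8 + 254.7, so R_Y^{XY} = 119 kN and R_X = 323.2 − 119 = 204.2 kN.
Span YZ, ΣM about Z: R_Y^{YZ}·4.25 = 674.8 + 254.7, so R_Y^{YZ} = 218.7 kN and R_Z = 200.5 − 218.7 = -18.2 kN.
R_Y = 119 + 218.7 = 337.7 kN.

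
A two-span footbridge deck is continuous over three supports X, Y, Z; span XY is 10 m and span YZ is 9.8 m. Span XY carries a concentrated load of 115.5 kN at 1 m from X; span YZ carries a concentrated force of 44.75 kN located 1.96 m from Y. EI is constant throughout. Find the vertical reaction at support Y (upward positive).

Release continuity at Y by inserting a hinge; the redundant is the internal moment M_Y. The primary structure is two simply-supported spans XY and YZ.
Discontinuity in slope at Y on the released structure — sum the simple-span end rotations:
  span XY: point load 115.5 at a = 1: Pab(L + a)/(6LEI) = 190.6/EI
  span YZ: point load 44.75 at a = 1.96: Pab(L + b)/(6LEI) = 206.3/EI
  relative rotation θ_0 = (190.6 + 206.3)/EI = 396.9/EI
A unit hogging moment at Y produces rotation L₁/(3EI) + L₂/(3EI) = 6.6/EI.
Compatibility: M_Y·(L₁+L₂)/(3EI) = θ_0, giving M_Y = 60.13 kN·m (hogging).
Span XY, ΣM about X with M_Y applied at Y: R_Y^{XY}·10 = 115.5 + 60.13, so R_Y^{XY} = 17.56 kN and R_X = 115.5 − 17.56 = 97.94 kN.
Span YZ, ΣM about Z: R_Y^{YZ}·9.8 = 350.8 + 60.13, so R_Y^{YZ} = 41.94 kN and R_Z = 44.75 − 41.94 = 2.814 kN.
R_Y = 17.56 + 41.94 = 59.5 kN.

R_Y = 59.5 kN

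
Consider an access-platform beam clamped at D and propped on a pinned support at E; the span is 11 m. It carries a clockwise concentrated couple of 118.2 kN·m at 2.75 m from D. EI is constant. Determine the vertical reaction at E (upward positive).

R_E = 7.052 kN

Remove the prop at E; the released (primary) structure is a cantilever built in at D.
Downward deflection at the released point E due to the loads:
  clockwise couple 118.2 at a = 2.75: M₀a(2L − a)/(2EI) = 3129/EI
Tip deflection under a unit load at E: L³/(3EI) = 443.7/EI.
The prop prevents deflection at E: R_E = δ_0/δ_{EE} = 3129/443.7 = 7.052 kN.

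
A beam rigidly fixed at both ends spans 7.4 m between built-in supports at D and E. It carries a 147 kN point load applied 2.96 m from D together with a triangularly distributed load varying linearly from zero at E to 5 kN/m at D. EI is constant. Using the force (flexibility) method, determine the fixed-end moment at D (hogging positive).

Take the two fixed-end moments M_D, M_E as redundants; the released structure is the simple span DE.
On the primary (simply-supported) span, the end slopes from the loading are:
  at D: point load 147 at a = 2.96: Pab(L + b)/(6LEI) = 515.2/EI
  at E: point load 147 at a = 2.96: Pab(L + a)/(6LEI) = 450.8/EI
  at D: triangular load, peak 5: w₀L³/(45EI) = 45.02/EI
  at E: triangular load, peak 5: 7w₀L³/(360EI) = 39.4/EI
  θ_D0 = 560.2/EI,  θ_E0 = 490.2/EI
Flexibility coefficients: a unit moment at one end gives L/(3EI) there and L/(6EI) at the far end, so f₁₁ = f₂₂ = 2.467/EI and f₁₂ = f₂₁ = 1.233/EI.
Compatibility — zero rotation at each built-in end:
  2.467 M_D + 1.233 M_E = 560.2
  1.233 M_D + 2.467 M_E = 490.2
Solving the pair gives M_D = 170.3 kN·m and M_E = 113.6 kN·m (hogging).

M_D = 170.3 kN·m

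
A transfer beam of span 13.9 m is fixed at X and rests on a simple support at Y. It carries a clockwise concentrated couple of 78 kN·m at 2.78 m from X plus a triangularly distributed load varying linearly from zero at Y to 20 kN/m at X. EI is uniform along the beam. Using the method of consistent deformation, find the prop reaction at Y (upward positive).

Take the reaction at Y as the redundant and release it; the primary structure is a cantilever fixed at X.
Downward deflection at the released point Y due to the loads:
  clockwise couple 78 at a = 2.78: M₀a(2L − a)/(2EI) = 2713/EI
  triangular load, peak 20 at the fixed end: w₀L⁴/(30EI) = 24887/EI
  δ_0 = 27599/EI
Tip deflection under a unit load at Y: L³/(3EI) = 895.2/EI.
The prop prevents deflection at Y: R_Y = δ_0/δ_{YY} = 27599/895.2 = 30.83 kN.

R_Y = 30.83 kN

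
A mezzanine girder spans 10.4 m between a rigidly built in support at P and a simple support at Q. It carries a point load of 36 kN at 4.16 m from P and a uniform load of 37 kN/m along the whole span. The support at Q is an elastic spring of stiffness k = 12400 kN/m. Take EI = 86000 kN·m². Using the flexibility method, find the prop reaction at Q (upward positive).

Remove the prop at Q; the released (primary) structure is a cantilever built in at P.
Downward deflection at the released point Q due to the loads:
  point load 36 at a = 4.16: Pa²(3L − a)/(6EI) = 2808/EI
  UDL 37: wL⁴/(8EI) = 54106/EI
  δ_0 = 56914/EI
Tip deflection under a unit load at Q: L³/(3EI) = 375/EI.
With EI = 86000 kN·m²: δ_0 = 0.66179 m and δ_{QQ} = 0.00436 m/kN.
Compatibility — the spring shortens by R_Q/k under the reaction it provides: δ_0 − R_Q·δ_{QQ} = R_Q/k. With 1/k = 0.000081 m/kN, R_Q = δ_0 / (δ_{QQ} + 1/k) = 0.66179 / (0.00436 + 0.000081) = 149 kN.

R_Q = 149 kN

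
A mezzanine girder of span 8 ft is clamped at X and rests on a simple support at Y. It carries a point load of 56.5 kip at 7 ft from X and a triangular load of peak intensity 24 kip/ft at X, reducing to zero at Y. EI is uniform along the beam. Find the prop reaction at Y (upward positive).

R_Y = 65.16 kip

Release the roller at Y. Primary structure: cantilever fixed at X.
Free-end deflection of the primary structure under the applied loading (downward +):
  point load 56.5 at a = 7: Pa²(3L − a)/(6EI) = 7844/EI
  triangular load, peak 24 at the fixed end: w₀L⁴/(30EI) = 3277/EI
  δ_0 = 11121/EI
Tip deflection under a unit load at Y: L³/(3EI) = 170.7/EI.
Compatibility at Y: δ_0 − R_Y·δ_{YY} = 0, so R_Y = 11121/170.7 = 65.16 kip.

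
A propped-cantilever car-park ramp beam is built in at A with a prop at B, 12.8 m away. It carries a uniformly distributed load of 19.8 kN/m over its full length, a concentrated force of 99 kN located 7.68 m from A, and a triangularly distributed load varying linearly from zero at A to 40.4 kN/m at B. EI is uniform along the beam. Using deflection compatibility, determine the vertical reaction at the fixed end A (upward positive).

R_A = 331 kN

Take the reaction at B as the redundant and release it; the primary structure is a cantilever fixed at A.
Deflection at B on the released cantilever, summing each load's contribution:
  UDL 19.8: wL⁴/(8EI) = 66438/EI
  point load 99 at a = 7.68: Pa²(3L − a)/(6EI) = 29897/EI
  triangular load, peak 40.4 at the free end: 11w₀L⁴/(120EI) = 99411/EI
  δ_0 = 195745/EI
Tip deflection under a unit load at B: L³/(3EI) = 699.1/EI.
The prop prevents deflection at B: R_B = δ_0/δ_{BB} = 195745/699.1 = 280 kN.
Vertical equilibrium: R_A = ΣP − R_B = 611 − 280 = 331 kN.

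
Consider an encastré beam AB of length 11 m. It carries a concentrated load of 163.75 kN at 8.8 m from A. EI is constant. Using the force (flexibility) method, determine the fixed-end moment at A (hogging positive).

M_A = 57.64 kN·m

Release both end moments; the primary structure is a simply-supported span AB with redundants M_A and M_B.
Simple-span end rotations at A and B under the given loads:
  at A: point load 163.75 at a = 8.8: Pab(L + b)/(6LEI) = 634/EI
  at B: point load 163.75 at a = 8.8: Pab(L + a)/(6LEI) = 951.1/EI
  θ_A0 = 634/EI,  θ_B0 = 951.1/EI
Flexibility coefficients: a unit moment at one end gives L/(3EI) there and L/(6EI) at the far end, so f₁₁ = f₂₂ = 3.667/EI and f₁₂ = f₂₁ = 1.833/EI.
Compatibility — zero rotation at each built-in end:
  3.667 M_A + 1.833 M_B = 634
  1.833 M_A + 3.667 M_B = 951.1
Solving the pair gives M_A = 57.64 kN·m and M_B = 230.6 kN·m (hogging).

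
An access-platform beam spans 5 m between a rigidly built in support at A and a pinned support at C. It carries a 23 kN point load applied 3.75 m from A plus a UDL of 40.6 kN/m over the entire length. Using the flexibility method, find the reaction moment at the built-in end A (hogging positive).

Choose R_C as the redundant. The primary structure is the cantilever fixed at A.
Downward deflection at the released point C due to the loads:
  point load 23 at a = 3.75: Pa²(3L − a)/(6EI) = 606.4/EI
  UDL 40.6: wL⁴/(8EI) = 3172/EI
  δ_0 = 3778/EI
Tip deflection under a unit load at C: L³/(3EI) = 41.67/EI.
Compatibility at C: δ_0 − R_C·δ_{CC} = 0, so R_C = 3778/41.67 = 90.68 kN.
Moment equilibrium about A: M_A = Σ(load moments about A) − R_C·L = 593.8 − 90.68×5 = 140.4 kN·m.

M_A = 140.4 kN·m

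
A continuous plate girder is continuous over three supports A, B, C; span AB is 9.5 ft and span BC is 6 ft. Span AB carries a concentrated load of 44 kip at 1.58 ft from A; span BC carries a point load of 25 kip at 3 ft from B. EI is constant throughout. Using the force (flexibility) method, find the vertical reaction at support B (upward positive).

R_B = 28.41 kip

Take M_B as the redundant. Released structure: two simple spans AB and BC with a hinge at B.
End slopes at the hinge B, treating each span as simply supported:
  span AB: point load 44 at a = 1.58: Pab(L + a)/(6LEI) = 107/EI
  span BC: point load 25 at a = 3: Pab(L + b)/(6LEI) = 56.25/EI
  relative rotation θ_0 = (107 + 56.25)/EI = 163.3/EI
A unit hogging moment at B produces rotation L₁/(3EI) + L₂/(3EI) = 5.167/EI.
Compatibility: M_B·(L₁+L₂)/(3EI) = θ_0, giving M_B = 31.6 kip·ft (hogging).
Span AB, ΣM about A with M_B applied at B: R_B^{AB}·9.5 = 69.52 + 31.6, so R_B^{AB} = 10.64 kip and R_A = 44 − 10.64 = 33.36 kip.
Span BC, ΣM about C: R_B^{BC}·6 = 75 + 31.6, so R_B^{BC} = 17.77 kip and R_C = 25 − 17.77 = 7.233 kip.
R_B = 10.64 + 17.77 = 28.41 kip.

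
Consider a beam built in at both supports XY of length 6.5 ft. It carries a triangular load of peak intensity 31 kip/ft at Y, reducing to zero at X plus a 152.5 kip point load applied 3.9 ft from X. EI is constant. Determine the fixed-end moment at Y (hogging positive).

M_Y = 208.2 kip·ft

Release both end moments; the primary structure is a simply-supported span XY with redundants M_X and M_Y.
Simple-span end rotations at X and Y under the given loads:
  at X: triangular load, peak 31: 7w₀L³/(360EI) = 165.5/EI
  at Y: triangular load, peak 31: w₀L³/(45EI) = 189.2/EI
  at X: point load 152.5 at a = 3.9: Pab(L + b)/(6LEI) = 360.8/EI
  at Y: point load 152.5 at a = 3.9: Pab(L + a)/(6LEI) = 412.4/EI
  θ_X0 = 526.4/EI,  θ_Y0 = 601.5/EI
Flexibility coefficients: a unit moment at one end gives L/(3EI) there and L/(6EI) at the far end, so f₁₁ = f₂₂ = 2.167/EI and f₁₂ = f₂₁ = 1.083/EI.
Compatibility — zero rotation at each built-in end:
  2.167 M_X + 1.083 M_Y = 526.4
  1.083 M_X + 2.167 M_Y = 601.5
Solving the pair gives M_X = 138.8 kip·ft and M_Y = 208.2 kip·ft (hogging).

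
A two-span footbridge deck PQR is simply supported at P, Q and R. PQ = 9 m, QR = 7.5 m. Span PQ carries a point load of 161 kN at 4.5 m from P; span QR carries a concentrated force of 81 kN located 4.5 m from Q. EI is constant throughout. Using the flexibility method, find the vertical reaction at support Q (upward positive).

R_Q = 160.5 kN

Release continuity at Q by inserting a hinge; the redundant is the internal moment M_Q. The primary structure is two simply-supported spans PQ and QR.
End slopes at the hinge Q, treating each span as simply supported:
  span PQ: point load 161 at a = 4.5: Pab(L + a)/(6LEI) = 815.1/EI
  span QR: point load 81 at a = 4.5: Pab(L + b)/(6LEI) = 255.2/EI
  relative rotation θ_0 = (815.1 + 255.2)/EI = 1070/EI
A unit hogging moment at Q produces rotation L₁/(3EI) + L₂/(3EI) = 5.5/EI.
Compatibility: M_Q·(L₁+L₂)/(3EI) = θ_0, giving M_Q = 194.6 kN·m (hogging).
Span PQ, ΣM about P with M_Q applied at Q: R_Q^{PQ}·9 = 724.5 + 194.6, so R_Q^{PQ} = 102.1 kN and R_P = 161 − 102.1 = 58.88 kN.
Span QR, ΣM about R: R_Q^{QR}·7.5 = 243 + 194.6, so R_Q^{QR} = 58.34 kN and R_R = 81 − 58.34 = 22.66 kN.
R_Q = 102.1 + 58.34 = 160.5 kN.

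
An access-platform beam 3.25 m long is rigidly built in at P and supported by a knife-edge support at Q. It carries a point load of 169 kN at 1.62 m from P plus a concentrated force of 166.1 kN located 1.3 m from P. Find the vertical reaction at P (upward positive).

Take the reaction at Q as the redundant and release it; the primary structure is a cantilever fixed at P.
Deflection at Q on the released cantilever, summing each load's contribution:
  point load 169 at a = 1.62: Pa²(3L − a)/(6EI) = 601/EI
  point load 166.1 at a = 1.3: Pa²(3L − a)/(6EI) = 395.3/EI
  δ_0 = 996.3/EI
Flexibility coefficient — unit upward force at Q: δ_{QQ} = L³/(3EI) = 11.44/EI.
The prop prevents deflection at Q: R_Q = δ_0/δ_{QQ} = 996.3/11.44 = 87.07 kN.
Vertical equilibrium: R_P = ΣP − R_Q = 335.1 − 87.07 = 248 kN.

R_P = 248 kN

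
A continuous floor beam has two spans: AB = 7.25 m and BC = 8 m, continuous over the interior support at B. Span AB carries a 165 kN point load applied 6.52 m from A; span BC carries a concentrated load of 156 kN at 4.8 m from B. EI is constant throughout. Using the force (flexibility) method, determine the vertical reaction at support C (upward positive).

R_C = 73.74 kN

Release continuity at B by inserting a hinge; the redundant is the internal moment M_B. The primary structure is two simply-supported spans AB and BC.
End slopes at the hinge B, treating each span as simply supported:
  span AB: point load 165 at a = 6.52: Pab(L + a)/(6LEI) = 248.6/EI
  span BC: point load 156 at a = 4.8: Pab(L + b)/(6LEI) = 559.1/EI
  relative rotation θ_0 = (248.6 + 559.1)/EI = 807.7/EI
A unit hogging moment at B produces rotation L₁/(3EI) + L₂/(3EI) = 5.083/EI.
Slope continuity at B: θ_0 = M_B·5.083/EI, so M_B = 807.7/5.083 = 158.9 kN·m (hogging).
Span BC, ΣM about C: R_B^{BC}·8 = 499.2 + 158.9, so R_B^{BC} = 82.26 kN and R_C = 156 − 82.26 = 73.74 kN.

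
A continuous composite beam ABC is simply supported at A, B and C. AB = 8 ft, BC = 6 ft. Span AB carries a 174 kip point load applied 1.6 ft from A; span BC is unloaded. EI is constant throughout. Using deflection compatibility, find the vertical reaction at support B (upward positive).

R_B = 57.07 kip

Insert a hinge at B; M_B is the redundant, and each span becomes simply supported.
End slopes at the hinge B, treating each span as simply supported:
  span AB: point load 174 at a = 1.6: Pab(L + a)/(6LEI) = 356.4/EI
  relative rotation θ_0 = (356.4 + 0)/EI = 356.4/EI
A unit hogging moment at B produces rotation L₁/(3EI) + L₂/(3EI) = 4.667/EI.
Compatibility: M_B·(L₁+L₂)/(3EI) = θ_0, giving M_B = 76.36 kip·ft (hogging).
Span AB, ΣM about A with M_B applied at B: R_B^{AB}·8 = 278.4 + 76.36, so R_B^{AB} = 44.35 kip and R_A = 174 − 44.35 = 129.7 kip.
Span BC, ΣM about C: R_B^{BC}·6 = 0 + 76.36, so R_B^{BC} = 12.73 kip and R_C = 0 − 12.73 = -12.73 kip.
R_B = 44.35 + 12.73 = 57.07 kip.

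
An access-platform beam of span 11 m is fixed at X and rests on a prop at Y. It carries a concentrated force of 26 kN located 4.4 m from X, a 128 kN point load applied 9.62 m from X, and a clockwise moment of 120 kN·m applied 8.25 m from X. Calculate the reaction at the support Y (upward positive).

R_Y = 124.8 kN

Release the roller at Y. Primary structure: cantilever fixed at X.
Primary-structure tip deflection at Y by superposition:
  point load 26 at a = 4.4: Pa²(3L − a)/(6EI) = 2399/EI
  point load 128 at a = 9.62: Pa²(3L − a)/(6EI) = 46159/EI
  clockwise couple 120 at a = 8.25: M₀a(2L − a)/(2EI) = 6806/EI
  δ_0 = 55364/EI
Flexibility coefficient — unit upward force at Y: δ_{YY} = L³/(3EI) = 443.7/EI.
The prop prevents deflection at Y: R_Y = δ_0/δ_{YY} = 55364/443.7 = 124.8 kN.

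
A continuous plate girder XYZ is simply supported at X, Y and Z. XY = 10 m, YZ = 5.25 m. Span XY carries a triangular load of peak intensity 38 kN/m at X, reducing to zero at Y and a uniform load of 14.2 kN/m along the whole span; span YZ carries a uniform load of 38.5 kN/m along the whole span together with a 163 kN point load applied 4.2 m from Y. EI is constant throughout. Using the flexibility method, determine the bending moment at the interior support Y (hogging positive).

M_Y = 335.7 kN·m

Release continuity at Y by inserting a hinge; the redundant is the internal moment M_Y. The primary structure is two simply-supported spans XY and YZ.
Discontinuity in slope at Y on the released structure — sum the simple-span end rotations:
  span XY: triangular load, peak 38: 7w₀L³/(360EI) = 738.9/EI
  span XY: UDL 14.2: wL³/(24EI) = 591.7/EI
  span YZ: UDL 38.5: wL³/(24EI) = 232.1/EI
  span YZ: point load 163 at a = 4.2: Pab(L + b)/(6LEI) = 143.8/EI
  relative rotation θ_0 = (1331 + 375.9)/EI = 1706/EI
A unit hogging moment at Y produces rotation L₁/(3EI) + L₂/(3EI) = 5.083/EI.
Compatibility: M_Y·(L₁+L₂)/(3EI) = θ_0, giving M_Y = 335.7 kN·m (hogging).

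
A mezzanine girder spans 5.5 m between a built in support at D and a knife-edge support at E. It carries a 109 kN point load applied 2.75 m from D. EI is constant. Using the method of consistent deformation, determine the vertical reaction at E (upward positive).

R_E = 34.06 kN

Take the reaction at E as the redundant and release it; the primary structure is a cantilever fixed at D.
Downward deflection at the released point E due to the loads:
  point load 109 at a = 2.75: Pa²(3L − a)/(6EI) = 1889/EI
Tip deflection under a unit load at E: L³/(3EI) = 55.46/EI.
Compatibility at E: δ_0 − R_E·δ_{EE} = 0, so R_E = 1889/55.46 = 34.06 kN.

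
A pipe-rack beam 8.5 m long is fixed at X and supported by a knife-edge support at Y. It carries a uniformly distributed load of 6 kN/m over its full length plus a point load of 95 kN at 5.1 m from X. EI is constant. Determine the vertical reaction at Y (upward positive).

Release the roller at Y. Primary structure: cantilever fixed at X.
Deflection at Y on the released cantilever, summing each load's contribution:
  UDL 6: wL⁴/(8EI) = 3915/EI
  point load 95 at a = 5.1: Pa²(3L − a)/(6EI) = 8401/EI
  δ_0 = 12316/EI
Tip deflection under a unit load at Y: L³/(3EI) = 204.7/EI.
Compatibility at Y: δ_0 − R_Y·δ_{YY} = 0, so R_Y = 12316/204.7 = 60.16 kN.

R_Y = 60.16 kN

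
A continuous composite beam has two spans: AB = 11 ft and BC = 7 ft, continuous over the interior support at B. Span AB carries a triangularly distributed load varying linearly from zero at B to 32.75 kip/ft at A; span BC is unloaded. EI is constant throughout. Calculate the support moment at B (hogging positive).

Release continuity at B by inserting a hinge; the redundant is the internal moment M_B. The primary structure is two simply-supported spans AB and BC.
Discontinuity in slope at B on the released structure — sum the simple-span end rotations:
  span AB: triangular load, peak 32.75: 7w₀L³/(360EI) = 847.6/EI
  relative rotation θ_0 = (847.6 + 0)/EI = 847.6/EI
A unit hogging moment at B produces rotation L₁/(3EI) + L₂/(3EI) = 6/EI.
Slope continuity at B: θ_0 = M_B·6/EI, so M_B = 847.6/6 = 141.3 kip·ft (hogging).

M_B = 141.3 kip·ft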